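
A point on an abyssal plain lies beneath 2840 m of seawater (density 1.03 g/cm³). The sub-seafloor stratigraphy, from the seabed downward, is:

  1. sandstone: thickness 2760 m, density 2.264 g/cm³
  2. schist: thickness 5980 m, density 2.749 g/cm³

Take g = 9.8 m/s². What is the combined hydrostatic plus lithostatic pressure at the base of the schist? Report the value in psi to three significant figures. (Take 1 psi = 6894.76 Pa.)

36400 psi

seawater: 1030 kg/m³ × 9.8 m/s² × 2840 m = 2.867×10^7 Pa = 4158 psi
sandstone: 2264 kg/m³ × 9.8 m/s² × 2760 m = 6.124×10^7 Pa = 8882 psi
schist: 2749 kg/m³ × 9.8 m/s² × 5980 m = 1.611×10^8 Pa = 23366 psi
Total = 4158 + 8882 + 23366 = 36405 psi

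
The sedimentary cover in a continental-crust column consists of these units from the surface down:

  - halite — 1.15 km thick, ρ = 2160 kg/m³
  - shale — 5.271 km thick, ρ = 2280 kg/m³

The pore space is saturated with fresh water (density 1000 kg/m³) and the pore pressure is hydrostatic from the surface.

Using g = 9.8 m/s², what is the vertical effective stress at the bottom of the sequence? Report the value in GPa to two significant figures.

0.079 GPa

Overburden (lithostatic) stress σ_v:
halite: 2160 kg/m³ × 9.8 m/s² × 1150 m = 2.434×10^7 Pa = 24.34 MPa
shale: 2280 kg/m³ × 9.8 m/s² × 5271 m = 1.178×10^8 Pa = 117.8 MPa
Total = 24.34 + 117.8 = 142.12 MPa
Pore pressure P_p = 1000 kg/m³ × 9.8 m/s² × 6421 m = 6.293×10^7 Pa = 62.93 MPa
Effective stress σ' = σ_v − P_p = 142.1 − 62.93 = 79.193 MPa = 0.079193 GPa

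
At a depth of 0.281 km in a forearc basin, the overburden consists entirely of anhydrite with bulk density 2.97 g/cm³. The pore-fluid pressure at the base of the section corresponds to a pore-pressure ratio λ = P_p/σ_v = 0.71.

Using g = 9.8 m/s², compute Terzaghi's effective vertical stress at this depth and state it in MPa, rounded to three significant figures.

Overburden (lithostatic) stress σ_v:
anhydrite: 2970 kg/m³ × 9.8 m/s² × 281 m = 8.179×10^6 Pa = 8.179 MPa
Pore pressure P_p = λ·σ_v = 0.71 × 8.179 MPa = 5.807 MPa
Effective stress σ' = σ_v − P_p = 8.179 − 5.807 = 2.3718 MPa

2.37 MPa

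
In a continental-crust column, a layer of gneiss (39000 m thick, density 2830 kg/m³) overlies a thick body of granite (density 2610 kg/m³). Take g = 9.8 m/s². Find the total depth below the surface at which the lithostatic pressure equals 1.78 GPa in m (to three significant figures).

66300 m

Pressure at base of upper layers: 2830×9.8×39000 = 1.082×10^9 Pa = 1.082 GPa
Remaining pressure to be supplied by granite: 1.780×10^9 − 1.082×10^9 = 6.984×10^8 Pa
Additional depth in granite = 6.984×10^8 Pa / (2610 kg/m³ × 9.8 m/s²) = 27304 m
Total depth = 39000 m + 27304 m = 66304 m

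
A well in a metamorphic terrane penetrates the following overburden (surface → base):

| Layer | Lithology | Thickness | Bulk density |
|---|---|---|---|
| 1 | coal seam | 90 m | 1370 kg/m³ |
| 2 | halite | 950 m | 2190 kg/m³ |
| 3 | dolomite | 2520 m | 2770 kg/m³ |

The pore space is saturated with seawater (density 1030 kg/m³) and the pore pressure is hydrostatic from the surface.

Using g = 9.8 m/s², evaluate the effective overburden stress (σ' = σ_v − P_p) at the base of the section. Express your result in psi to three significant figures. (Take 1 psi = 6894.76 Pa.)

Overburden (lithostatic) stress σ_v:
coal seam: 1370 kg/m³ × 9.8 m/s² × 90 m = 1.208×10^6 Pa = 1.208 MPa
halite: 2190 kg/m³ × 9.8 m/s² × 950 m = 2.039×10^7 Pa = 20.39 MPa
dolomite: 2770 kg/m³ × 9.8 m/s² × 2520 m = 6.841×10^7 Pa = 68.41 MPa
Total = 1.208 + 20.39 + 68.41 = 90.005 MPa
Pore pressure P_p = 1030 kg/m³ × 9.8 m/s² × 3560 m = 3.593×10^7 Pa = 35.93 MPa
Effective stress σ' = σ_v − P_p = 90.01 − 35.93 = 54.071 MPa = 7842.3 psi

7840 psi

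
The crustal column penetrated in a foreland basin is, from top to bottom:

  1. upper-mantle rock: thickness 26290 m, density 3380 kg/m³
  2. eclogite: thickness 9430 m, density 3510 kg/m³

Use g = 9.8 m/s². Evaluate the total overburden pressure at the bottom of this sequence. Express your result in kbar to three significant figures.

12.0 kbar

upper-mantle rock: 3380 kg/m³ × 9.8 m/s² × 26290 m = 8.708×10^8 Pa = 8.708 kbar
eclogite: 3510 kg/m³ × 9.8 m/s² × 9430 m = 3.244×10^8 Pa = 3.244 kbar
Total = 8.708 + 3.244 = 11.952 kbar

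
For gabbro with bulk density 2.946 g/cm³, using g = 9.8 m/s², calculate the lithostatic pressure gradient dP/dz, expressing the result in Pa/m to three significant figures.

dP/dz = ρg = 2946 kg/m³ × 9.8 m/s² = 28871 Pa/m

28900 Pa/m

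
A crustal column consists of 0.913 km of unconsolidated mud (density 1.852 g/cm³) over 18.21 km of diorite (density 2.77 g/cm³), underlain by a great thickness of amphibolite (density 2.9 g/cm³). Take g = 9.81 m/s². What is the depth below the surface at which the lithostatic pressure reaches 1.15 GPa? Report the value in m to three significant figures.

41600 m

Pressure at base of upper layers: 1852×9.81×913 + 2770×9.81×18210 = 5.114×10^8 Pa = 0.5114 GPa
Remaining pressure to be supplied by amphibolite: 1.150×10^9 − 5.114×10^8 = 6.386×10^8 Pa
Additional depth in amphibolite = 6.386×10^8 Pa / (2900 kg/m³ × 9.81 m/s²) = 22446 m
Total depth = 19123 m + 22446 m = 41569 m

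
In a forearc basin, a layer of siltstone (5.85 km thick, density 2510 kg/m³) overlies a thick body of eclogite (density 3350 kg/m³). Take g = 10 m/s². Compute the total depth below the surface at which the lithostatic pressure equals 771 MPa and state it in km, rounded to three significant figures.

24.5 km

Pressure at base of upper layers: 2510×10×5850 = 1.468×10^8 Pa = 146.8 MPa
Remaining pressure to be supplied by eclogite: 7.710×10^8 − 1.468×10^8 = 6.242×10^8 Pa
Additional depth in eclogite = 6.242×10^8 Pa / (3350 kg/m³ × 10 m/s²) = 18632 m
Total depth = 5850 m + 18632 m = 24482 m
= 24.482 km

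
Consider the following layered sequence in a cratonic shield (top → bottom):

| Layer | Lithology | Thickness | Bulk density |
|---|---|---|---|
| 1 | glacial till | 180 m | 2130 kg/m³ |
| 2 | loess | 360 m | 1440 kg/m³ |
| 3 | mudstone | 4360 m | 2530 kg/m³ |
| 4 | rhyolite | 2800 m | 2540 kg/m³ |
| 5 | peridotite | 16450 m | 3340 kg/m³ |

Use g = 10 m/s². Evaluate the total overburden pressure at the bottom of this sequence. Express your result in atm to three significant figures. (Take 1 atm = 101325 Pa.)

7300 atm

glacial till: 2130 kg/m³ × 10 m/s² × 180 m = 3.834×10^6 Pa = 37.84 atm
loess: 1440 kg/m³ × 10 m/s² × 360 m = 5.184×10^6 Pa = 51.16 atm
mudstone: 2530 kg/m³ × 10 m/s² × 4360 m = 1.103×10^8 Pa = 1089 atm
rhyolite: 2540 kg/m³ × 10 m/s² × 2800 m = 7.112×10^7 Pa = 701.9 atm
peridotite: 3340 kg/m³ × 10 m/s² × 16450 m = 5.494×10^8 Pa = 5422 atm
Total = 37.84 + 51.16 + 1089 + 701.9 + 5422 = 7302.0 atm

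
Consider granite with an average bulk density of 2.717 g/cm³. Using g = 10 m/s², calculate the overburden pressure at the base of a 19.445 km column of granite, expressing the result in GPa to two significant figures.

granite: 2717 kg/m³ × 10 m/s² × 19445 m = 5.283×10^8 Pa = 0.5283 GPa

0.53 GPa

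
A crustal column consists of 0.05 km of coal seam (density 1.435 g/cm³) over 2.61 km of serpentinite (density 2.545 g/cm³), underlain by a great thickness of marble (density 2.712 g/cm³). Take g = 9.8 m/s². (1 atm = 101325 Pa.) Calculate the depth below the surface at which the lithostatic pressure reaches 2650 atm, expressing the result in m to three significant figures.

Pressure at base of upper layers: 1435×9.8×50 + 2545×9.8×2610 = 6.580×10^7 Pa = 649.4 atm
Remaining pressure to be supplied by marble: 2.685×10^8 − 6.580×10^7 = 2.027×10^8 Pa
Additional depth in marble = 2.027×10^8 Pa / (2712 kg/m³ × 9.8 m/s²) = 7627.2 m
Total depth = 2660 m + 7627.2 m = 10287 m

10300 m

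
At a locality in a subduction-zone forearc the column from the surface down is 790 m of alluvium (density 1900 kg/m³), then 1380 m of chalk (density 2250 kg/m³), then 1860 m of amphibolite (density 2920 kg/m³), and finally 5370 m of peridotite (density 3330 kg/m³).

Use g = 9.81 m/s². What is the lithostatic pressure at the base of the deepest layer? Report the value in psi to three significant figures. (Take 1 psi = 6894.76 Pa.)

39700 psi

alluvium: 1900 kg/m³ × 9.81 m/s² × 790 m = 1.472×10^7 Pa = 2136 psi
chalk: 2250 kg/m³ × 9.81 m/s² × 1380 m = 3.046×10^7 Pa = 4418 psi
amphibolite: 2920 kg/m³ × 9.81 m/s² × 1860 m = 5.328×10^7 Pa = 7728 psi
peridotite: 3330 kg/m³ × 9.81 m/s² × 5370 m = 1.754×10^8 Pa = 25443 psi
Total = 2136 + 4418 + 7728 + 25443 = 39724 psi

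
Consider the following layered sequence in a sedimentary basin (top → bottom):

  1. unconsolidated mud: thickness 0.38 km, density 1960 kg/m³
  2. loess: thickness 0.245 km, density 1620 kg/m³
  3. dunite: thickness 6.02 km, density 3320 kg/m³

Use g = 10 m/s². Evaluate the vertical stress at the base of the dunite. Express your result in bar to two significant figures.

2100 bar

unconsolidated mud: 1960 kg/m³ × 10 m/s² × 380 m = 7.448×10^6 Pa = 74.48 bar
loess: 1620 kg/m³ × 10 m/s² × 245 m = 3.969×10^6 Pa = 39.69 bar
dunite: 3320 kg/m³ × 10 m/s² × 6020 m = 1.999×10^8 Pa = 1999 bar
Total = 74.48 + 39.69 + 1999 = 2112.8 bar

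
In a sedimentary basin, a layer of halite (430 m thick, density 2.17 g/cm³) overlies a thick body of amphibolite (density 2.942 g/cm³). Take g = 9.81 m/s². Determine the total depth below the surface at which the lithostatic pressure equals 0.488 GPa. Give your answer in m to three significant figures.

Pressure at base of upper layers: 2170×9.81×430 = 9.154×10^6 Pa = 9.154×10^-3 GPa
Remaining pressure to be supplied by amphibolite: 4.880×10^8 − 9.154×10^6 = 4.788×10^8 Pa
Additional depth in amphibolite = 4.788×10^8 Pa / (2942 kg/m³ × 9.81 m/s²) = 16591 m
Total depth = 430 m + 16591 m = 17021 m

17000 m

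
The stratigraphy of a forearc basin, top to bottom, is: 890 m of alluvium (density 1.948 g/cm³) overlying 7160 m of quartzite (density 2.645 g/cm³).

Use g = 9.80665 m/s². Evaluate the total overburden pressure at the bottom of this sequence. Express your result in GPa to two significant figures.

0.20 GPa

alluvium: 1948 kg/m³ × 9.80665 m/s² × 890 m = 1.700×10^7 Pa = 0.01700 GPa
quartzite: 2645 kg/m³ × 9.80665 m/s² × 7160 m = 1.857×10^8 Pa = 0.1857 GPa
Total = 0.01700 + 0.1857 = 0.20272 GPa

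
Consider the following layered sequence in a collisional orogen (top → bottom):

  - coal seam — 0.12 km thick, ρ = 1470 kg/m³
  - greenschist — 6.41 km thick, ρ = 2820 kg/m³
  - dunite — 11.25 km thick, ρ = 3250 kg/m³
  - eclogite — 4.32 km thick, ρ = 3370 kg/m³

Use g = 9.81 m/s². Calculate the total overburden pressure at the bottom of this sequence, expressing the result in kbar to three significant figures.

6.81 kbar

coal seam: 1470 kg/m³ × 9.81 m/s² × 120 m = 1.730×10^6 Pa = 0.01730 kbar
greenschist: 2820 kg/m³ × 9.81 m/s² × 6410 m = 1.773×10^8 Pa = 1.773 kbar
dunite: 3250 kg/m³ × 9.81 m/s² × 11250 m = 3.587×10^8 Pa = 3.587 kbar
eclogite: 3370 kg/m³ × 9.81 m/s² × 4320 m = 1.428×10^8 Pa = 1.428 kbar
Total = 0.01730 + 1.773 + 3.587 + 1.428 = 6.8055 kbar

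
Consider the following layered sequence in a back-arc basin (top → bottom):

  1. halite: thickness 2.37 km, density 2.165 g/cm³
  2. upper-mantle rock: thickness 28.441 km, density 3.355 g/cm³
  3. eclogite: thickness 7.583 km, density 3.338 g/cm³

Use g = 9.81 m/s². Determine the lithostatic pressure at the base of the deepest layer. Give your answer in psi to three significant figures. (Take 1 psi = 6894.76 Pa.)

179000 psi

halite: 2165 kg/m³ × 9.81 m/s² × 2370 m = 5.034×10^7 Pa = 7301 psi
upper-mantle rock: 3355 kg/m³ × 9.81 m/s² × 28441 m = 9.361×10^8 Pa = 1.358×10^5 psi
eclogite: 3338 kg/m³ × 9.81 m/s² × 7583 m = 2.483×10^8 Pa = 36015 psi
Total = 7301 + 1.358×10^5 + 36015 = 1.7908×10^5 psi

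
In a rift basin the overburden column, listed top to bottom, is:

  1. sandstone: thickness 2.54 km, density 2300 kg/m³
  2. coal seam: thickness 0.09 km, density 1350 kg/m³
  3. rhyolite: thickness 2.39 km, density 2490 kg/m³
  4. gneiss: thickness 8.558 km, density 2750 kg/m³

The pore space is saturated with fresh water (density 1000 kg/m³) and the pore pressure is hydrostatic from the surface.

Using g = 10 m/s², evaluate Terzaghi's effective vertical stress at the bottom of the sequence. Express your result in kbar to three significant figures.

Overburden (lithostatic) stress σ_v:
sandstone: 2300 kg/m³ × 10 m/s² × 2540 m = 5.842×10^7 Pa = 58.42 MPa
coal seam: 1350 kg/m³ × 10 m/s² × 90 m = 1.215×10^6 Pa = 1.215 MPa
rhyolite: 2490 kg/m³ × 10 m/s² × 2390 m = 5.951×10^7 Pa = 59.51 MPa
gneiss: 2750 kg/m³ × 10 m/s² × 8558 m = 2.353×10^8 Pa = 235.3 MPa
Total = 58.42 + 1.215 + 59.51 + 235.3 = 354.49 MPa
Pore pressure P_p = 1000 kg/m³ × 10 m/s² × 13578 m = 1.358×10^8 Pa = 135.8 MPa
Effective stress σ' = σ_v − P_p = 354.5 − 135.8 = 218.71 MPa = 2.1871 kbar

2.19 kbar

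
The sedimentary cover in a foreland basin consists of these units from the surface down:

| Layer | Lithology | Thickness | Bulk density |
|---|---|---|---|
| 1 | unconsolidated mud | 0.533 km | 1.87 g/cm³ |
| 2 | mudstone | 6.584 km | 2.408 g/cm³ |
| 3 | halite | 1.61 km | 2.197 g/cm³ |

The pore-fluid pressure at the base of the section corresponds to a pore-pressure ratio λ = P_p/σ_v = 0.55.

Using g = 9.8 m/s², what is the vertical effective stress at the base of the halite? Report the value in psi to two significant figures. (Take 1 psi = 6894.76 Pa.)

13000 psi

Overburden (lithostatic) stress σ_v:
unconsolidated mud: 1870 kg/m³ × 9.8 m/s² × 533 m = 9.768×10^6 Pa = 9.768 MPa
mudstone: 2408 kg/m³ × 9.8 m/s² × 6584 m = 1.554×10^8 Pa = 155.4 MPa
halite: 2197 kg/m³ × 9.8 m/s² × 1610 m = 3.466×10^7 Pa = 34.66 MPa
Total = 9.768 + 155.4 + 34.66 = 199.80 MPa
Pore pressure P_p = λ·σ_v = 0.55 × 199.8 MPa = 109.9 MPa
Effective stress σ' = σ_v − P_p = 199.8 − 109.9 = 89.912 MPa = 13041 psi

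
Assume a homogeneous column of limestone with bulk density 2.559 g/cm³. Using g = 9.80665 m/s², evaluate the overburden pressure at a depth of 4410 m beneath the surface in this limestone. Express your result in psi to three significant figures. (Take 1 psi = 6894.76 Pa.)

limestone: 2559 kg/m³ × 9.80665 m/s² × 4410 m = 1.107×10^8 Pa = 16051 psi

16100 psi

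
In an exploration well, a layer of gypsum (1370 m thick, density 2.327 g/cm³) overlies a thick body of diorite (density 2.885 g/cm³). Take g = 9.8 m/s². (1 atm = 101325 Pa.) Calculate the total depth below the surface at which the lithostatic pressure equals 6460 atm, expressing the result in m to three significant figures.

23400 m

Pressure at base of upper layers: 2327×9.8×1370 = 3.124×10^7 Pa = 308.3 atm
Remaining pressure to be supplied by diorite: 6.546×10^8 − 3.124×10^7 = 6.233×10^8 Pa
Additional depth in diorite = 6.233×10^8 Pa / (2885 kg/m³ × 9.8 m/s²) = 22046 m
Total depth = 1370 m + 22046 m = 23416 m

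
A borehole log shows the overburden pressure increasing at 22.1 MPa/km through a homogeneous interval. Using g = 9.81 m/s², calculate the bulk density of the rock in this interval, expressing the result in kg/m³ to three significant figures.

ρ = (dP/dz)/g = 22.1 MPa/km / 9.81 m/s² = 22100 Pa/m / 9.81 m/s² = 2252.8 kg/m³

2250 kg/m³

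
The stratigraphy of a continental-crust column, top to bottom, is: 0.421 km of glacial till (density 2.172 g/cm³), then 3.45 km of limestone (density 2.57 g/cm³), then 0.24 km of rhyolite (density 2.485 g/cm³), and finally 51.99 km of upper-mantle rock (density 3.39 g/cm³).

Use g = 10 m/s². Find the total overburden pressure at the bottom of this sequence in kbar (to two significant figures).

19 kbar

glacial till: 2172 kg/m³ × 10 m/s² × 421 m = 9.144×10^6 Pa = 0.09144 kbar
limestone: 2570 kg/m³ × 10 m/s² × 3450 m = 8.867×10^7 Pa = 0.8867 kbar
rhyolite: 2485 kg/m³ × 10 m/s² × 240 m = 5.964×10^6 Pa = 0.05964 kbar
upper-mantle rock: 3390 kg/m³ × 10 m/s² × 51990 m = 1.762×10^9 Pa = 17.62 kbar
Total = 0.09144 + 0.8867 + 0.05964 + 17.62 = 18.662 kbar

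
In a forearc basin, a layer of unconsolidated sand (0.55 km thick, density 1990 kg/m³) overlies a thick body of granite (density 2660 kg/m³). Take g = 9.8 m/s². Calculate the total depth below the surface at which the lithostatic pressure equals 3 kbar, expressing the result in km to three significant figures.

Pressure at base of upper layers: 1990×9.8×550 = 1.073×10^7 Pa = 0.1073 kbar
Remaining pressure to be supplied by granite: 3.000×10^8 − 1.073×10^7 = 2.893×10^8 Pa
Additional depth in granite = 2.893×10^8 Pa / (2660 kg/m³ × 9.8 m/s²) = 11097 m
Total depth = 550 m + 11097 m = 11647 m
= 11.647 km

11.6 km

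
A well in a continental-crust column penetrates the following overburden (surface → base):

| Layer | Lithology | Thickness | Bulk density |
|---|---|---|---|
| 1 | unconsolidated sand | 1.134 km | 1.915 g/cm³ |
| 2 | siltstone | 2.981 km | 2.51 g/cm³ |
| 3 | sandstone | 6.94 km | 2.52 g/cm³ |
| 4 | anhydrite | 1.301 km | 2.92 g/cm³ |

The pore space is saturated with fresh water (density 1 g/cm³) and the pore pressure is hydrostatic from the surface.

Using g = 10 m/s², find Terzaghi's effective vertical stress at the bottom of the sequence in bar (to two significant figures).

Overburden (lithostatic) stress σ_v:
unconsolidated sand: 1915 kg/m³ × 10 m/s² × 1134 m = 2.172×10^7 Pa = 21.72 MPa
siltstone: 2510 kg/m³ × 10 m/s² × 2981 m = 7.482×10^7 Pa = 74.82 MPa
sandstone: 2520 kg/m³ × 10 m/s² × 6940 m = 1.749×10^8 Pa = 174.9 MPa
anhydrite: 2920 kg/m³ × 10 m/s² × 1301 m = 3.799×10^7 Pa = 37.99 MPa
Total = 21.72 + 74.82 + 174.9 + 37.99 = 309.42 MPa
Pore pressure P_p = 1000 kg/m³ × 10 m/s² × 12356 m = 1.236×10^8 Pa = 123.6 MPa
Effective stress σ' = σ_v − P_p = 309.4 − 123.6 = 185.86 MPa = 1858.6 bar

1900 bar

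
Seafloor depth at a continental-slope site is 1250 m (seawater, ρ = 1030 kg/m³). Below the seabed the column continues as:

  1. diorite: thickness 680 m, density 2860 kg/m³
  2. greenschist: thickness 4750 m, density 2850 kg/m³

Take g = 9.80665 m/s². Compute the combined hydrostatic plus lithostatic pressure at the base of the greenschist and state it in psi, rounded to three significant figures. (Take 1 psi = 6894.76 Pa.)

seawater: 1030 kg/m³ × 9.80665 m/s² × 1250 m = 1.263×10^7 Pa = 1831 psi
diorite: 2860 kg/m³ × 9.80665 m/s² × 680 m = 1.907×10^7 Pa = 2766 psi
greenschist: 2850 kg/m³ × 9.80665 m/s² × 4750 m = 1.328×10^8 Pa = 19255 psi
Total = 1831 + 2766 + 19255 = 23852 psi

23900 psi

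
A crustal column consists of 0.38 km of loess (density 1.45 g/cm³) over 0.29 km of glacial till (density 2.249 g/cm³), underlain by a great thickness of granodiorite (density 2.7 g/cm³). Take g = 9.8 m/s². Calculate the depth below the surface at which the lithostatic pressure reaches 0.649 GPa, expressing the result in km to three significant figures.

24.8 km

Pressure at base of upper layers: 1450×9.8×380 + 2249×9.8×290 = 1.179×10^7 Pa = 0.01179 GPa
Remaining pressure to be supplied by granodiorite: 6.490×10^8 − 1.179×10^7 = 6.372×10^8 Pa
Additional depth in granodiorite = 6.372×10^8 Pa / (2700 kg/m³ × 9.8 m/s²) = 24082 m
Total depth = 670 m + 24082 m = 24752 m
= 24.752 km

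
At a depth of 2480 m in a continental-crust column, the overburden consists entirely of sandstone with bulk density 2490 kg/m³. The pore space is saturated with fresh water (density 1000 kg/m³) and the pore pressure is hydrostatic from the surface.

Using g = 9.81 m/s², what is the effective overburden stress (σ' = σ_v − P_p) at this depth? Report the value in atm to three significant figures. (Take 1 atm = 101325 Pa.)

358 atm

Overburden (lithostatic) stress σ_v:
sandstone: 2490 kg/m³ × 9.81 m/s² × 2480 m = 6.058×10^7 Pa = 60.58 MPa
Pore pressure P_p = 1000 kg/m³ × 9.81 m/s² × 2480 m = 2.433×10^7 Pa = 24.33 MPa
Effective stress σ' = σ_v − P_p = 60.58 − 24.33 = 36.250 MPa = 357.76 atm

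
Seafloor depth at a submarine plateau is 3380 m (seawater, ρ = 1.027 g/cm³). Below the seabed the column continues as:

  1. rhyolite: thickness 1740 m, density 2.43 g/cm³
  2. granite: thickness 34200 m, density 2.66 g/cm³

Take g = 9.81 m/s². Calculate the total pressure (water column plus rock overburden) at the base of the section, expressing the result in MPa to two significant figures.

seawater: 1027 kg/m³ × 9.81 m/s² × 3380 m = 3.405×10^7 Pa = 34.05 MPa
rhyolite: 2430 kg/m³ × 9.81 m/s² × 1740 m = 4.148×10^7 Pa = 41.48 MPa
granite: 2660 kg/m³ × 9.81 m/s² × 34200 m = 8.924×10^8 Pa = 892.4 MPa
Total = 34.05 + 41.48 + 892.4 = 967.97 MPa

970 MPa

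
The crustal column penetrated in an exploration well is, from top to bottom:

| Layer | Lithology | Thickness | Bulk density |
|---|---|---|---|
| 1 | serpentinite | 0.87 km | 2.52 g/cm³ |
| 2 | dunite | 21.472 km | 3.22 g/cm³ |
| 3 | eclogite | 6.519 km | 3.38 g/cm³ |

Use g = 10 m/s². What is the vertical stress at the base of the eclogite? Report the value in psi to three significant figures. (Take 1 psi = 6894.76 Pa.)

135000 psi

serpentinite: 2520 kg/m³ × 10 m/s² × 870 m = 2.192×10^7 Pa = 3180 psi
dunite: 3220 kg/m³ × 10 m/s² × 21472 m = 6.914×10^8 Pa = 1.003×10^5 psi
eclogite: 3380 kg/m³ × 10 m/s² × 6519 m = 2.203×10^8 Pa = 31958 psi
Total = 3180 + 1.003×10^5 + 31958 = 1.3542×10^5 psi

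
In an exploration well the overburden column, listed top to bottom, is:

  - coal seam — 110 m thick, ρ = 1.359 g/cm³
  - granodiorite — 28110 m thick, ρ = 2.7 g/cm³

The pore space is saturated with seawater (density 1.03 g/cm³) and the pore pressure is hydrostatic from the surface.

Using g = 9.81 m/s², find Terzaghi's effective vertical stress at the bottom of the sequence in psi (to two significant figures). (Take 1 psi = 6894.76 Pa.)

Overburden (lithostatic) stress σ_v:
coal seam: 1359 kg/m³ × 9.81 m/s² × 110 m = 1.466×10^6 Pa = 1.466 MPa
granodiorite: 2700 kg/m³ × 9.81 m/s² × 28110 m = 7.445×10^8 Pa = 744.5 MPa
Total = 1.466 + 744.5 = 746.02 MPa
Pore pressure P_p = 1030 kg/m³ × 9.81 m/s² × 28220 m = 2.851×10^8 Pa = 285.1 MPa
Effective stress σ' = σ_v − P_p = 746.0 − 285.1 = 460.87 MPa = 66844 psi

67000 psi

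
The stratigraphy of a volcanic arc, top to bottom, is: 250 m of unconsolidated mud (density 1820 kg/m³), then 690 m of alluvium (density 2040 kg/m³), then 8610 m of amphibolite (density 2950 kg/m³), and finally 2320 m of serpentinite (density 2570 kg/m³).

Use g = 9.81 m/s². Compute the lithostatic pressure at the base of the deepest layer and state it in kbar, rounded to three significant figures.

3.26 kbar

unconsolidated mud: 1820 kg/m³ × 9.81 m/s² × 250 m = 4.464×10^6 Pa = 0.04464 kbar
alluvium: 2040 kg/m³ × 9.81 m/s² × 690 m = 1.381×10^7 Pa = 0.1381 kbar
amphibolite: 2950 kg/m³ × 9.81 m/s² × 8610 m = 2.492×10^8 Pa = 2.492 kbar
serpentinite: 2570 kg/m³ × 9.81 m/s² × 2320 m = 5.849×10^7 Pa = 0.5849 kbar
Total = 0.04464 + 0.1381 + 2.492 + 0.5849 = 3.2593 kbar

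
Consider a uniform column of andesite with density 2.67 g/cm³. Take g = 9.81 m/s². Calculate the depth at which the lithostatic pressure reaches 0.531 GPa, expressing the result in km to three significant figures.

20.3 km

h = P/(ρg) = 0.531 GPa / (2670 kg/m³ × 9.81 m/s²) = 5.310×10^8 Pa / 26193 Pa/m = 20273 m
= 20.273 km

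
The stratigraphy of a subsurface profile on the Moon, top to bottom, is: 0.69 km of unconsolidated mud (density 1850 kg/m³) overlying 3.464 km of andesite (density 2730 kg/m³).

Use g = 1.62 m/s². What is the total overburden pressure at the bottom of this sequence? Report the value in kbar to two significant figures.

0.17 kbar

unconsolidated mud: 1850 kg/m³ × 1.62 m/s² × 690 m = 2.068×10^6 Pa = 0.02068 kbar
andesite: 2730 kg/m³ × 1.62 m/s² × 3464 m = 1.532×10^7 Pa = 0.1532 kbar
Total = 0.02068 + 0.1532 = 0.17388 kbar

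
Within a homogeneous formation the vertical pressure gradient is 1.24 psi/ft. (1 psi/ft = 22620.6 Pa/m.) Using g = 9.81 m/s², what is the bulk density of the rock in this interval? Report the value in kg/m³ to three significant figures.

ρ = (dP/dz)/g = 1.24 psi/ft / 9.81 m/s² = 28050 Pa/m / 9.81 m/s² = 2859.3 kg/m³

2860 kg/m³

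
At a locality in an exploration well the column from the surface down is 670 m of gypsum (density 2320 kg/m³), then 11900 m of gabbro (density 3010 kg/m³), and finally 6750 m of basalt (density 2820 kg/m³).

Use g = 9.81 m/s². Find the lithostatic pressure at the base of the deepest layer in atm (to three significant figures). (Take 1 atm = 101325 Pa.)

gypsum: 2320 kg/m³ × 9.81 m/s² × 670 m = 1.525×10^7 Pa = 150.5 atm
gabbro: 3010 kg/m³ × 9.81 m/s² × 11900 m = 3.514×10^8 Pa = 3468 atm
basalt: 2820 kg/m³ × 9.81 m/s² × 6750 m = 1.867×10^8 Pa = 1843 atm
Total = 150.5 + 3468 + 1843 = 5461.3 atm

5460 atm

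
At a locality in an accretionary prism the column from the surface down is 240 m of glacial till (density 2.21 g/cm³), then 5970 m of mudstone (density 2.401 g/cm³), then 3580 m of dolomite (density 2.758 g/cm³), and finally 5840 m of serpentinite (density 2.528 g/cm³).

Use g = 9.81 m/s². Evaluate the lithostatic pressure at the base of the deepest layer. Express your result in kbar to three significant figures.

3.88 kbar

glacial till: 2210 kg/m³ × 9.81 m/s² × 240 m = 5.203×10^6 Pa = 0.05203 kbar
mudstone: 2401 kg/m³ × 9.81 m/s² × 5970 m = 1.406×10^8 Pa = 1.406 kbar
dolomite: 2758 kg/m³ × 9.81 m/s² × 3580 m = 9.686×10^7 Pa = 0.9686 kbar
serpentinite: 2528 kg/m³ × 9.81 m/s² × 5840 m = 1.448×10^8 Pa = 1.448 kbar
Total = 0.05203 + 1.406 + 0.9686 + 1.448 = 3.8751 kbar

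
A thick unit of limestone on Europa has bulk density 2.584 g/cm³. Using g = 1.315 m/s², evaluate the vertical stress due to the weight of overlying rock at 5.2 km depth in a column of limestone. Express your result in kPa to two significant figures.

18000 kPa

limestone: 2584 kg/m³ × 1.315 m/s² × 5200 m = 1.767×10^7 Pa = 17669 kPa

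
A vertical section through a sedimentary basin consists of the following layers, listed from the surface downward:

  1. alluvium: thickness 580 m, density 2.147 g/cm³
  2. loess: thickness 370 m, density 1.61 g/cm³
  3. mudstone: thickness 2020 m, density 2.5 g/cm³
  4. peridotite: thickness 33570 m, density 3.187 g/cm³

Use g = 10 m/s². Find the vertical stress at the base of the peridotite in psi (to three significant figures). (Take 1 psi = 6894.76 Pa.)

alluvium: 2147 kg/m³ × 10 m/s² × 580 m = 1.245×10^7 Pa = 1806 psi
loess: 1610 kg/m³ × 10 m/s² × 370 m = 5.957×10^6 Pa = 864.0 psi
mudstone: 2500 kg/m³ × 10 m/s² × 2020 m = 5.050×10^7 Pa = 7324 psi
peridotite: 3187 kg/m³ × 10 m/s² × 33570 m = 1.070×10^9 Pa = 1.552×10^5 psi
Total = 1806 + 864.0 + 7324 + 1.552×10^5 = 1.6517×10^5 psi

165000 psi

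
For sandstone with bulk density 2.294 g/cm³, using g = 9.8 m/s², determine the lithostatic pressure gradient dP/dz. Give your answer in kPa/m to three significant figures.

22.5 kPa/m

dP/dz = ρg = 2294 kg/m³ × 9.8 m/s² = 22481 Pa/m
= 22481 Pa/m × (1 kPa/m / 1000.0 Pa/m) = 22.481 kPa/m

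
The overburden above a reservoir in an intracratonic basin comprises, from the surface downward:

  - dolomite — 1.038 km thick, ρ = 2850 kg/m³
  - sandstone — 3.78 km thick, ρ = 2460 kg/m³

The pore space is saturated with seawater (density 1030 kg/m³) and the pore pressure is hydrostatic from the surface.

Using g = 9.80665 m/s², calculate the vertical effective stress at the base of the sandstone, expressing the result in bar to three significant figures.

Overburden (lithostatic) stress σ_v:
dolomite: 2850 kg/m³ × 9.80665 m/s² × 1038 m = 2.901×10^7 Pa = 29.01 MPa
sandstone: 2460 kg/m³ × 9.80665 m/s² × 3780 m = 9.119×10^7 Pa = 91.19 MPa
Total = 29.01 + 91.19 = 120.20 MPa
Pore pressure P_p = 1030 kg/m³ × 9.80665 m/s² × 4818 m = 4.867×10^7 Pa = 48.67 MPa
Effective stress σ' = σ_v − P_p = 120.2 − 48.67 = 71.535 MPa = 715.35 bar

715 bar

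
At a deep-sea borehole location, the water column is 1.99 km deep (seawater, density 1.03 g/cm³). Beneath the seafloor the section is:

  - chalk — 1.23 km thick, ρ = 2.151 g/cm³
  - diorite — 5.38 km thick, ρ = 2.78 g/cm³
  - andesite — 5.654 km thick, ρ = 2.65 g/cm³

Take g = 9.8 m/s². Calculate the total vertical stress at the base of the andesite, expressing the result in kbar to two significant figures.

3.4 kbar

seawater: 1030 kg/m³ × 9.8 m/s² × 1990 m = 2.009×10^7 Pa = 0.2009 kbar
chalk: 2151 kg/m³ × 9.8 m/s² × 1230 m = 2.593×10^7 Pa = 0.2593 kbar
diorite: 2780 kg/m³ × 9.8 m/s² × 5380 m = 1.466×10^8 Pa = 1.466 kbar
andesite: 2650 kg/m³ × 9.8 m/s² × 5654 m = 1.468×10^8 Pa = 1.468 kbar
Total = 0.2009 + 0.2593 + 1.466 + 1.468 = 3.3942 kbar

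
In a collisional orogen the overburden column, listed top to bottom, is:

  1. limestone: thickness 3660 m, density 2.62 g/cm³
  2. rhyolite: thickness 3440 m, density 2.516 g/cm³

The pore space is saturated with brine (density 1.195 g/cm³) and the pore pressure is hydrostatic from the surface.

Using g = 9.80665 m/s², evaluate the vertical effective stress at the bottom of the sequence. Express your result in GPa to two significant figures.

Overburden (lithostatic) stress σ_v:
limestone: 2620 kg/m³ × 9.80665 m/s² × 3660 m = 9.404×10^7 Pa = 94.04 MPa
rhyolite: 2516 kg/m³ × 9.80665 m/s² × 3440 m = 8.488×10^7 Pa = 84.88 MPa
Total = 94.04 + 84.88 = 178.91 MPa
Pore pressure P_p = 1195 kg/m³ × 9.80665 m/s² × 7100 m = 8.320×10^7 Pa = 83.20 MPa
Effective stress σ' = σ_v − P_p = 178.9 − 83.20 = 95.710 MPa = 0.095710 GPa

0.096 GPa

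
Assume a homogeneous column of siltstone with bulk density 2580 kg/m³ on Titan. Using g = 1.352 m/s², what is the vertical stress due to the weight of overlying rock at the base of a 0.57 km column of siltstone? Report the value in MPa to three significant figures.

siltstone: 2580 kg/m³ × 1.352 m/s² × 570 m = 1.988×10^6 Pa = 1.988 MPa

1.99 MPa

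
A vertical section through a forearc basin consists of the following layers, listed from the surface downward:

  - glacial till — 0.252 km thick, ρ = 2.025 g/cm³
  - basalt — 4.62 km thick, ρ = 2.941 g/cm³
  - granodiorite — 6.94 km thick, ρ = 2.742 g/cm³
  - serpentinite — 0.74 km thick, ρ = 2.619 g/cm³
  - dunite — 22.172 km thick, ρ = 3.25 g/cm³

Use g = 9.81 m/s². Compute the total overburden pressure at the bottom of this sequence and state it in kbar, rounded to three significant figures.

glacial till: 2025 kg/m³ × 9.81 m/s² × 252 m = 5.006×10^6 Pa = 0.05006 kbar
basalt: 2941 kg/m³ × 9.81 m/s² × 4620 m = 1.333×10^8 Pa = 1.333 kbar
granodiorite: 2742 kg/m³ × 9.81 m/s² × 6940 m = 1.867×10^8 Pa = 1.867 kbar
serpentinite: 2619 kg/m³ × 9.81 m/s² × 740 m = 1.901×10^7 Pa = 0.1901 kbar
dunite: 3250 kg/m³ × 9.81 m/s² × 22172 m = 7.069×10^8 Pa = 7.069 kbar
Total = 0.05006 + 1.333 + 1.867 + 0.1901 + 7.069 = 10.509 kbar

10.5 kbar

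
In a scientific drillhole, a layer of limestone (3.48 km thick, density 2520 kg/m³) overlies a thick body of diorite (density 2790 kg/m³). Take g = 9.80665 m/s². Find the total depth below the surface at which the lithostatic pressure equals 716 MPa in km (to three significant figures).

Pressure at base of upper layers: 2520×9.80665×3480 = 8.600×10^7 Pa = 86.00 MPa
Remaining pressure to be supplied by diorite: 7.160×10^8 − 8.600×10^7 = 6.300×10^8 Pa
Additional depth in diorite = 6.300×10^8 Pa / (2790 kg/m³ × 9.80665 m/s²) = 23026 m
Total depth = 3480 m + 23026 m = 26506 m
= 26.506 km

26.5 km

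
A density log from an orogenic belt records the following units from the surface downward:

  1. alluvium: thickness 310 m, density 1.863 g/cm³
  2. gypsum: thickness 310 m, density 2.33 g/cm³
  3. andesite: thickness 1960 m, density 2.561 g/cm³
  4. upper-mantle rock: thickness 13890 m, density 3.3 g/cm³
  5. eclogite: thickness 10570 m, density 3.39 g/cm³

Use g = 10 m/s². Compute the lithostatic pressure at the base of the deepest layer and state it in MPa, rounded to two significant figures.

alluvium: 1863 kg/m³ × 10 m/s² × 310 m = 5.775×10^6 Pa = 5.775 MPa
gypsum: 2330 kg/m³ × 10 m/s² × 310 m = 7.223×10^6 Pa = 7.223 MPa
andesite: 2561 kg/m³ × 10 m/s² × 1960 m = 5.020×10^7 Pa = 50.20 MPa
upper-mantle rock: 3300 kg/m³ × 10 m/s² × 13890 m = 4.584×10^8 Pa = 458.4 MPa
eclogite: 3390 kg/m³ × 10 m/s² × 10570 m = 3.583×10^8 Pa = 358.3 MPa
Total = 5.775 + 7.223 + 50.20 + 458.4 + 358.3 = 879.89 MPa

880 MPa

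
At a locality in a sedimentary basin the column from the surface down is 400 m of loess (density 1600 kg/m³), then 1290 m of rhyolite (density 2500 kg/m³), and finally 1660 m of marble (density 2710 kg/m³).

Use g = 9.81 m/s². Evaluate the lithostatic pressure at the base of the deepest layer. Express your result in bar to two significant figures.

loess: 1600 kg/m³ × 9.81 m/s² × 400 m = 6.278×10^6 Pa = 62.78 bar
rhyolite: 2500 kg/m³ × 9.81 m/s² × 1290 m = 3.164×10^7 Pa = 316.4 bar
marble: 2710 kg/m³ × 9.81 m/s² × 1660 m = 4.413×10^7 Pa = 441.3 bar
Total = 62.78 + 316.4 + 441.3 = 820.47 bar

820 bar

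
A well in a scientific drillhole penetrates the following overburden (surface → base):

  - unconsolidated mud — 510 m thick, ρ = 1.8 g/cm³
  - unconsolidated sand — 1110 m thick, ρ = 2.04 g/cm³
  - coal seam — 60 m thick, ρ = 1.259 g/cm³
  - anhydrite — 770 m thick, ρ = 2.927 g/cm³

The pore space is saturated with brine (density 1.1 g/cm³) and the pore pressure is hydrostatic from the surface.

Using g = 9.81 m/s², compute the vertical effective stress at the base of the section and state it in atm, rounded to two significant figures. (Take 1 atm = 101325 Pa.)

270 atm

Overburden (lithostatic) stress σ_v:
unconsolidated mud: 1800 kg/m³ × 9.81 m/s² × 510 m = 9.006×10^6 Pa = 9.006 MPa
unconsolidated sand: 2040 kg/m³ × 9.81 m/s² × 1110 m = 2.221×10^7 Pa = 22.21 MPa
coal seam: 1259 kg/m³ × 9.81 m/s² × 60 m = 7.410×10^5 Pa = 0.7410 MPa
anhydrite: 2927 kg/m³ × 9.81 m/s² × 770 m = 2.211×10^7 Pa = 22.11 MPa
Total = 9.006 + 22.21 + 0.7410 + 22.11 = 54.070 MPa
Pore pressure P_p = 1100 kg/m³ × 9.81 m/s² × 2450 m = 2.644×10^7 Pa = 26.44 MPa
Effective stress σ' = σ_v − P_p = 54.07 − 26.44 = 27.632 MPa = 272.71 atm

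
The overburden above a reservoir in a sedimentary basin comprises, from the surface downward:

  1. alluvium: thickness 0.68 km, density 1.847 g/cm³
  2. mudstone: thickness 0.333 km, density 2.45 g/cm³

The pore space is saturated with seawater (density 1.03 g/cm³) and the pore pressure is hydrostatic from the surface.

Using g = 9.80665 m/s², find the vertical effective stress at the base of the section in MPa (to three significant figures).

Overburden (lithostatic) stress σ_v:
alluvium: 1847 kg/m³ × 9.80665 m/s² × 680 m = 1.232×10^7 Pa = 12.32 MPa
mudstone: 2450 kg/m³ × 9.80665 m/s² × 333 m = 8.001×10^6 Pa = 8.001 MPa
Total = 12.32 + 8.001 = 20.318 MPa
Pore pressure P_p = 1030 kg/m³ × 9.80665 m/s² × 1013 m = 1.023×10^7 Pa = 10.23 MPa
Effective stress σ' = σ_v − P_p = 20.32 − 10.23 = 10.085 MPa

10.1 MPa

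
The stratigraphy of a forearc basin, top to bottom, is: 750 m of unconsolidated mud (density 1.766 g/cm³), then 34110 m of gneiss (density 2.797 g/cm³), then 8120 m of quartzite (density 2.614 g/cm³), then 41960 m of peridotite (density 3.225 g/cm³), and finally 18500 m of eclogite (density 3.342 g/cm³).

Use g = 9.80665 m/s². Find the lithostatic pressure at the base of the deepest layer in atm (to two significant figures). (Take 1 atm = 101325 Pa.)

unconsolidated mud: 1766 kg/m³ × 9.80665 m/s² × 750 m = 1.299×10^7 Pa = 128.2 atm
gneiss: 2797 kg/m³ × 9.80665 m/s² × 34110 m = 9.356×10^8 Pa = 9234 atm
quartzite: 2614 kg/m³ × 9.80665 m/s² × 8120 m = 2.082×10^8 Pa = 2054 atm
peridotite: 3225 kg/m³ × 9.80665 m/s² × 41960 m = 1.327×10^9 Pa = 13097 atm
eclogite: 3342 kg/m³ × 9.80665 m/s² × 18500 m = 6.063×10^8 Pa = 5984 atm
Total = 128.2 + 9234 + 2054 + 13097 + 5984 = 30497 atm

30000 atm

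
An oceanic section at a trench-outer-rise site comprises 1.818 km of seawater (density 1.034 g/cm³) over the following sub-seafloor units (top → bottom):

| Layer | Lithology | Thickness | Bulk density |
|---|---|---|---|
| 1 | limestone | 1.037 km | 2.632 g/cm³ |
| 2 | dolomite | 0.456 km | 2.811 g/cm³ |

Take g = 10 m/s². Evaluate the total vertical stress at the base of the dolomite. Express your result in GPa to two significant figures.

0.059 GPa

seawater: 1034 kg/m³ × 10 m/s² × 1818 m = 1.880×10^7 Pa = 0.01880 GPa
limestone: 2632 kg/m³ × 10 m/s² × 1037 m = 2.729×10^7 Pa = 0.02729 GPa
dolomite: 2811 kg/m³ × 10 m/s² × 456 m = 1.282×10^7 Pa = 0.01282 GPa
Total = 0.01880 + 0.02729 + 0.01282 = 0.058910 GPa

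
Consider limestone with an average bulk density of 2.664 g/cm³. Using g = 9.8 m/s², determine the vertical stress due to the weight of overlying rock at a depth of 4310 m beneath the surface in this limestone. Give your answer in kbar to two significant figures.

1.1 kbar

limestone: 2664 kg/m³ × 9.8 m/s² × 4310 m = 1.125×10^8 Pa = 1.125 kbar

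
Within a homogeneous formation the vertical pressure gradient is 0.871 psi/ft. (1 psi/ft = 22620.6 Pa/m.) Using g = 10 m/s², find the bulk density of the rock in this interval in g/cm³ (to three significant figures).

ρ = (dP/dz)/g = 0.871 psi/ft / 10 m/s² = 19703 Pa/m / 10 m/s² = 1970.3 kg/m³
= 1.970 g/cm³

1.97 g/cm³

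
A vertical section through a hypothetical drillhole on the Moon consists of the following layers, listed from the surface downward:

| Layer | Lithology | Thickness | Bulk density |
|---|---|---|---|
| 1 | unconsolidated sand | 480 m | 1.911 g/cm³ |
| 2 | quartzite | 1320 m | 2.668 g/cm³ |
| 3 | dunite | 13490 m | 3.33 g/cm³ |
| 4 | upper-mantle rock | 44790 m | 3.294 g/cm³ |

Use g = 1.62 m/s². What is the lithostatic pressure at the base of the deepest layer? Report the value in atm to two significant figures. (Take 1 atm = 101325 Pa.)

3100 atm

unconsolidated sand: 1911 kg/m³ × 1.62 m/s² × 480 m = 1.486×10^6 Pa = 14.67 atm
quartzite: 2668 kg/m³ × 1.62 m/s² × 1320 m = 5.705×10^6 Pa = 56.31 atm
dunite: 3330 kg/m³ × 1.62 m/s² × 13490 m = 7.277×10^7 Pa = 718.2 atm
upper-mantle rock: 3294 kg/m³ × 1.62 m/s² × 44790 m = 2.390×10^8 Pa = 2359 atm
Total = 14.67 + 56.31 + 718.2 + 2359 = 3148.1 atm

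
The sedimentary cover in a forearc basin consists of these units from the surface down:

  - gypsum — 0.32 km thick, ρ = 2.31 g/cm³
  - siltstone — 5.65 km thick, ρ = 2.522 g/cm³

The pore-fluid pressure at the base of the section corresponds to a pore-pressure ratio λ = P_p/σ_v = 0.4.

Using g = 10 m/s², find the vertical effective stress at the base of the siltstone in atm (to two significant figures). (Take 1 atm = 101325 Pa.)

Overburden (lithostatic) stress σ_v:
gypsum: 2310 kg/m³ × 10 m/s² × 320 m = 7.392×10^6 Pa = 7.392 MPa
siltstone: 2522 kg/m³ × 10 m/s² × 5650 m = 1.425×10^8 Pa = 142.5 MPa
Total = 7.392 + 142.5 = 149.88 MPa
Pore pressure P_p = λ·σ_v = 0.4 × 149.9 MPa = 59.95 MPa
Effective stress σ' = σ_v − P_p = 149.9 − 59.95 = 89.931 MPa = 887.55 atm

890 atm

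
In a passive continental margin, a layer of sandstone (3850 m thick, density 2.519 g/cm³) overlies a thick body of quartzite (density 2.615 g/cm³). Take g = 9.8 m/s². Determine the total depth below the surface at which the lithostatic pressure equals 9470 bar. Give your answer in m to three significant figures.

Pressure at base of upper layers: 2519×9.8×3850 = 9.504×10^7 Pa = 950.4 bar
Remaining pressure to be supplied by quartzite: 9.470×10^8 − 9.504×10^7 = 8.520×10^8 Pa
Additional depth in quartzite = 8.520×10^8 Pa / (2615 kg/m³ × 9.8 m/s²) = 33245 m
Total depth = 3850 m + 33245 m = 37095 m

37100 m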